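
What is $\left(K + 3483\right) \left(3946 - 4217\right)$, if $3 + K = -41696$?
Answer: $10356536$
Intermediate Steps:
$K = -41699$ ($K = -3 - 41696 = -41699$)
$\left(K + 3483\right) \left(3946 - 4217\right) = \left(-41699 + 3483\right) \left(3946 - 4217\right) = \left(-38216\right) \left(-271\right) = 10356536$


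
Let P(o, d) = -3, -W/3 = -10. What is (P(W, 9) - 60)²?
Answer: 3969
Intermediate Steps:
W = 30 (W = -3*(-10) = 30)
(P(W, 9) - 60)² = (-3 - 60)² = (-63)² = 3969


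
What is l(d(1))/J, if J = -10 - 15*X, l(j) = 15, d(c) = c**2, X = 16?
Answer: -3/50 ≈ -0.060000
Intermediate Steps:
J = -250 (J = -10 - 15*16 = -10 - 240 = -250)
l(d(1))/J = 15/(-250) = 15*(-1/250) = -3/50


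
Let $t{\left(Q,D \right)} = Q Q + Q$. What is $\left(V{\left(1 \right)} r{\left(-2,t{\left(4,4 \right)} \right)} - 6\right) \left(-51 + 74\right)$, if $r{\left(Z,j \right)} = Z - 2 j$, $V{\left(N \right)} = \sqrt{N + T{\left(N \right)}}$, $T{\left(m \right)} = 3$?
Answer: $-2070$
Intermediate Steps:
$V{\left(N \right)} = \sqrt{3 + N}$ ($V{\left(N \right)} = \sqrt{N + 3} = \sqrt{3 + N}$)
$t{\left(Q,D \right)} = Q + Q^{2}$ ($t{\left(Q,D \right)} = Q^{2} + Q = Q + Q^{2}$)
$\left(V{\left(1 \right)} r{\left(-2,t{\left(4,4 \right)} \right)} - 6\right) \left(-51 + 74\right) = \left(\sqrt{3 + 1} \left(-2 - 2 \cdot 4 \left(1 + 4\right)\right) - 6\right) \left(-51 + 74\right) = \left(\sqrt{4} \left(-2 - 2 \cdot 4 \cdot 5\right) - 6\right) 23 = \left(2 \left(-2 - 40\right) - 6\right) 23 = \left(2 \left(-42\right) - 6\right) 23 = \left(-84 - 6\right) 23 = \left(-90\right) 23 = -2070$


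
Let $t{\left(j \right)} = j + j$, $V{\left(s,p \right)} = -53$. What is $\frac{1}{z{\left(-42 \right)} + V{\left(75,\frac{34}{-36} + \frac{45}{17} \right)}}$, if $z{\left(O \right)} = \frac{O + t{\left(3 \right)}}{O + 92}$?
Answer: $- \frac{25}{1343} \approx -0.018615$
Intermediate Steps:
$t{\left(j \right)} = 2 j$
$z{\left(O \right)} = \frac{6 + O}{92 + O}$ ($z{\left(O \right)} = \frac{O + 2 \cdot 3}{O + 92} = \frac{O + 6}{92 + O} = \frac{6 + O}{92 + O}$)
$\frac{1}{z{\left(-42 \right)} + V{\left(75,\frac{34}{-36} + \frac{45}{17} \right)}} = \frac{1}{\frac{6 - 42}{92 - 42} - 53} = \frac{1}{\frac{1}{50} \left(-36\right) - 53} = \frac{1}{- \frac{18}{25} - 53} = \frac{1}{- \frac{1343}{25}} = - \frac{25}{1343}$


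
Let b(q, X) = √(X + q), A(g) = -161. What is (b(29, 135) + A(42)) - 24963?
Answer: -25124 + 2*√41 ≈ -25111.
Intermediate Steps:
(b(29, 135) + A(42)) - 24963 = (√(135 + 29) - 161) - 24963 = (√164 - 161) - 24963 = (2*√41 - 161) - 24963 = (-161 + 2*√41) - 24963 = -25124 + 2*√41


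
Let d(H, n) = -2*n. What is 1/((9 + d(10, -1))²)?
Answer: 1/121 ≈ 0.0082645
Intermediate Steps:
1/((9 + d(10, -1))²) = 1/((9 - 2*(-1))²) = 1/((9 + 2)²) = 1/(11²) = 1/121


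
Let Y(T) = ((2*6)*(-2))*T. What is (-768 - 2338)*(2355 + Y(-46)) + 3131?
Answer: -10740523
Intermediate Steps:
Y(T) = -24*T (Y(T) = (12*(-2))*T = -24*T)
(-768 - 2338)*(2355 + Y(-46)) + 3131 = (-768 - 2338)*(2355 - 24*(-46)) + 3131 = -3106*(2355 + 1104) + 3131 = -3106*3459 + 3131 = -10743654 + 3131 = -10740523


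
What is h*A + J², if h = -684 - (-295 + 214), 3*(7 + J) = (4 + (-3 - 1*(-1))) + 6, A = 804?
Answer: -4363139/9 ≈ -4.8479e+5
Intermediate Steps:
J = -13/3 (J = -7 + ((4 + (-3 - 1*(-1))) + 6)/3 = -7 + ((4 + (-3 + 1)) + 6)/3 = -7 + ((4 - 2) + 6)/3 = -7 + (2 + 6)/3 = -7 + (⅓)*8 = -7 + 8/3 = -13/3 ≈ -4.3333)
h = -603 (h = -684 - 1*(-81) = -684 + 81 = -603)
h*A + J² = -603*804 + (-13/3)² = -484812 + 169/9 = -4363139/9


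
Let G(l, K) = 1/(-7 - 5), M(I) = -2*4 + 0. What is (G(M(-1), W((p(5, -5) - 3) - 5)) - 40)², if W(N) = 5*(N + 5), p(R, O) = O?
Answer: 231361/144 ≈ 1606.7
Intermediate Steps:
M(I) = -8 (M(I) = -8 + 0 = -8)
W(N) = 25 + 5*N (W(N) = 5*(5 + N) = 25 + 5*N)
G(l, K) = -1/12 (G(l, K) = 1/(-12) = -1/12)
(G(M(-1), W((p(5, -5) - 3) - 5)) - 40)² = (-1/12 - 40)² = (-481/12)² = 231361/144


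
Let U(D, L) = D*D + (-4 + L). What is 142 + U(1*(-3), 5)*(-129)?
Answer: -1148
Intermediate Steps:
U(D, L) = -4 + L + D² (U(D, L) = D² + (-4 + L) = -4 + L + D²)
142 + U(1*(-3), 5)*(-129) = 142 + (-4 + 5 + (1*(-3))²)*(-129) = 142 + (-4 + 5 + (-3)²)*(-129) = 142 + (-4 + 5 + 9)*(-129) = 142 + 10*(-129) = 142 - 1290 = -1148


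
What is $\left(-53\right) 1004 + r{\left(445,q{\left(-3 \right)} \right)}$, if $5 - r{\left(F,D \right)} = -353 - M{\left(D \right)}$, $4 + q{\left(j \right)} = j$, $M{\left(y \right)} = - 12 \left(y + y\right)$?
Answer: $-52686$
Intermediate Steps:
$M{\left(y \right)} = - 24 y$ ($M{\left(y \right)} = - 12 \cdot 2 y = - 24 y$)
$q{\left(j \right)} = -4 + j$
$r{\left(F,D \right)} = 358 - 24 D$ ($r{\left(F,D \right)} = 5 - \left(-353 - - 24 D\right) = 5 - \left(-353 + 24 D\right) = 358 - 24 D$)
$\left(-53\right) 1004 + r{\left(445,q{\left(-3 \right)} \right)} = \left(-53\right) 1004 + \left(358 - 24 \left(-4 - 3\right)\right) = -53212 + \left(358 - -168\right) = -53212 + \left(358 + 168\right) = -53212 + 526 = -52686$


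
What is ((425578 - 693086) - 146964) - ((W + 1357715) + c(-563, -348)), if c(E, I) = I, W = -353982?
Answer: -1417857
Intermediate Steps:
((425578 - 693086) - 146964) - ((W + 1357715) + c(-563, -348)) = ((425578 - 693086) - 146964) - ((-353982 + 1357715) - 348) = (-267508 - 146964) - (1003733 - 348) = -414472 - 1*1003385 = -414472 - 1003385 = -1417857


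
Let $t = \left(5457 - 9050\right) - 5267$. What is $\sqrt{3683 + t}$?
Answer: $i \sqrt{5177} \approx 71.951 i$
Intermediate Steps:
$t = -8860$ ($t = -3593 - 5267 = -8860$)
$\sqrt{3683 + t} = \sqrt{3683 - 8860} = \sqrt{-5177} = i \sqrt{5177}$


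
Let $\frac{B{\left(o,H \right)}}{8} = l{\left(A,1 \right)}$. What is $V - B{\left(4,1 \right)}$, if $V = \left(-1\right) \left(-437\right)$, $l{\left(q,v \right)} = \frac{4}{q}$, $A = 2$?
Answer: $421$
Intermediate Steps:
$B{\left(o,H \right)} = 16$ ($B{\left(o,H \right)} = 8 \cdot \frac{4}{2} = 8 \cdot 4 \cdot \frac{1}{2} = 8 \cdot 2 = 16$)
$V = 437$
$V - B{\left(4,1 \right)} = 437 - 16 = 421$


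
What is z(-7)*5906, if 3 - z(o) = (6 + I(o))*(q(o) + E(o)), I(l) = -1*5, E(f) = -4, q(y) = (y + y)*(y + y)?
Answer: -1116234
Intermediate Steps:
q(y) = 4*y² (q(y) = (2*y)*(2*y) = 4*y²)
I(l) = -5
z(o) = 7 - 4*o² (z(o) = 3 - (6 - 5)*(4*o² - 4) = 3 - (-4 + 4*o²) = 3 + (4 - 4*o²) = 7 - 4*o²)
z(-7)*5906 = (7 - 4*(-7)²)*5906 = (7 - 4*49)*5906 = (7 - 196)*5906 = -189*5906 = -1116234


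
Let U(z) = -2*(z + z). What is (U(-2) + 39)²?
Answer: 2209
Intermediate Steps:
U(z) = -4*z
(U(-2) + 39)² = (-4*(-2) + 39)² = (8 + 39)² = 47² = 2209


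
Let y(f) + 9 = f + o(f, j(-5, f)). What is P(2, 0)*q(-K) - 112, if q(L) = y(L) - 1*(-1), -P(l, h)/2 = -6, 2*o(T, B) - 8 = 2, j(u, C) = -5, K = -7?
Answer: -64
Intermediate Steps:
o(T, B) = 5 (o(T, B) = 4 + (½)*2 = 4 + 1 = 5)
P(l, h) = 12 (P(l, h) = -2*(-6) = 12)
y(f) = -4 + f (y(f) = -9 + (f + 5) = -9 + (5 + f) = -4 + f)
q(L) = -3 + L (q(L) = (-4 + L) - 1*(-1) = (-4 + L) + 1 = -3 + L)
P(2, 0)*q(-K) - 112 = 12*(-3 - 1*(-7)) - 112 = 12*(-3 + 7) - 112 = 12*4 - 112 = 48 - 112 = -64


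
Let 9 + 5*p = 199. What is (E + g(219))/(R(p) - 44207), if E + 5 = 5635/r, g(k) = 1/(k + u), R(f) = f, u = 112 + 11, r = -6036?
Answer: 2040449/15196432788 ≈ 0.00013427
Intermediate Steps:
u = 123
p = 38 (p = -9/5 + (⅕)*199 = -9/5 + 199/5 = 38)
g(k) = 1/(123 + k) (g(k) = 1/(k + 123) = 1/(123 + k))
E = -35815/6036 (E = -5 + 5635/(-6036) = -5 + 5635*(-1/6036) = -5 - 5635/6036 = -35815/6036 ≈ -5.9336)
(E + g(219))/(R(p) - 44207) = (-35815/6036 + 1/(123 + 219))/(38 - 44207) = (-35815/6036 + 1/342)/(-44169) = (-35815/6036 + 1/342)*(-1/44169) = -2040449/344052*(-1/44169) = 2040449/15196432788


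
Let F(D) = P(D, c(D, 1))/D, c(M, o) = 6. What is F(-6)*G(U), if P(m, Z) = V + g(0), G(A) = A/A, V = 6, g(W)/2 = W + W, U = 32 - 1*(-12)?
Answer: -1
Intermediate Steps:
U = 44 (U = 32 + 12 = 44)
g(W) = 4*W (g(W) = 2*(W + W) = 2*(2*W) = 4*W)
G(A) = 1
P(m, Z) = 6 (P(m, Z) = 6 + 4*0 = 6 + 0 = 6)
F(D) = 6/D
F(-6)*G(U) = (6/(-6))*1 = (6*(-⅙))*1 = -1*1 = -1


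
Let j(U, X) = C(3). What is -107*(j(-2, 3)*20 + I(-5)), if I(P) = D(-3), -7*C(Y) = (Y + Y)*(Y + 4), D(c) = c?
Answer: 13161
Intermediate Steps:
C(Y) = -2*Y*(4 + Y)/7 (C(Y) = -(Y + Y)*(Y + 4)/7 = -2*Y*(4 + Y)/7)
j(U, X) = -6 (j(U, X) = -2/7*3*(4 + 3) = -2/7*3*7 = -6)
I(P) = -3
-107*(j(-2, 3)*20 + I(-5)) = -107*(-6*20 - 3) = -107*(-120 - 3) = -107*(-123) = 13161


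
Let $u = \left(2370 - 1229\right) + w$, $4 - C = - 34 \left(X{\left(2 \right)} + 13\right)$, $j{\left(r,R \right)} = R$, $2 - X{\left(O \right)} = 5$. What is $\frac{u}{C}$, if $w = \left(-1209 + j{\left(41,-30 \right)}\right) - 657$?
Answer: $- \frac{755}{344} \approx -2.1948$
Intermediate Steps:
$X{\left(O \right)} = -3$ ($X{\left(O \right)} = 2 - 5 = -3$)
$w = -1896$ ($w = \left(-1209 - 30\right) - 657 = -1239 - 657 = -1896$)
$C = 344$ ($C = 4 - - 34 \left(-3 + 13\right) = 4 - \left(-34\right) 10 = 4 - -340 = 4 + 340 = 344$)
$u = -755$ ($u = \left(2370 - 1229\right) - 1896 = 1141 - 1896 = -755$)
$\frac{u}{C} = - \frac{755}{344}$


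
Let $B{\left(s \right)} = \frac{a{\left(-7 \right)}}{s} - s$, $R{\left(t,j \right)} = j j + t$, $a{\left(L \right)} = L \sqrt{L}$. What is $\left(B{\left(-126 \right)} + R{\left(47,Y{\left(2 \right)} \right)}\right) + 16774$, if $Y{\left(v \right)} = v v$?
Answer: $16963 + \frac{i \sqrt{7}}{18} \approx 16963.0 + 0.14699 i$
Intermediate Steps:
$Y{\left(v \right)} = v^{2}$
$a{\left(L \right)} = L^{\frac{3}{2}}$
$R{\left(t,j \right)} = t + j^{2}$ ($R{\left(t,j \right)} = j^{2} + t = t + j^{2}$)
$B{\left(s \right)} = - s - \frac{7 i \sqrt{7}}{s}$ ($B{\left(s \right)} = \frac{\left(-7\right)^{\frac{3}{2}}}{s} - s = \frac{\left(-7\right) i \sqrt{7}}{s} - s = - \frac{7 i \sqrt{7}}{s} - s = - s - \frac{7 i \sqrt{7}}{s}$)
$\left(B{\left(-126 \right)} + R{\left(47,Y{\left(2 \right)} \right)}\right) + 16774 = \left(\left(\left(-1\right) \left(-126\right) - \frac{7 i \sqrt{7}}{-126}\right) + \left(47 + \left(2^{2}\right)^{2}\right)\right) + 16774 = \left(\left(126 - 7 i \sqrt{7} \left(- \frac{1}{126}\right)\right) + \left(47 + 4^{2}\right)\right) + 16774 = \left(\left(126 + \frac{i \sqrt{7}}{18}\right) + \left(47 + 16\right)\right) + 16774 = \left(\left(126 + \frac{i \sqrt{7}}{18}\right) + 63\right) + 16774 = \left(189 + \frac{i \sqrt{7}}{18}\right) + 16774 = 16963 + \frac{i \sqrt{7}}{18}$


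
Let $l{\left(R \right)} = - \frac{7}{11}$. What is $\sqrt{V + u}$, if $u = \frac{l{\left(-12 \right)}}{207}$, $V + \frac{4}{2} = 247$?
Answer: $\frac{\sqrt{141138074}}{759} \approx 15.652$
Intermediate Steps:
$l{\left(R \right)} = - \frac{7}{11}$ ($l{\left(R \right)} = \left(-7\right) \frac{1}{11} = - \frac{7}{11}$)
$V = 245$ ($V = -2 + 247 = 245$)
$u = - \frac{7}{2277}$ ($u = - \frac{7}{11 \cdot 207} = \left(- \frac{7}{11}\right) \frac{1}{207} = - \frac{7}{2277} \approx -0.0030742$)
$\sqrt{V + u} = \sqrt{245 - \frac{7}{2277}} = \sqrt{\frac{557858}{2277}} = \frac{\sqrt{141138074}}{759}$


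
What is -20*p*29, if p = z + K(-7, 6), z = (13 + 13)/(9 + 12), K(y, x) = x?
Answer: -88160/21 ≈ -4198.1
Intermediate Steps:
z = 26/21 ≈ 1.2381
p = 152/21 (p = 26/21 + 6 = 152/21 ≈ 7.2381)
-20*p*29 = -20*152/21*29 = -3040/21*29 = -88160/21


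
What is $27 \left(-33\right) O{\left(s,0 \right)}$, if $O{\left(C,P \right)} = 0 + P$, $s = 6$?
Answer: $0$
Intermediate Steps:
$O{\left(C,P \right)} = P$
$27 \left(-33\right) O{\left(s,0 \right)} = 27 \left(-33\right) 0 = \left(-891\right) 0 = 0$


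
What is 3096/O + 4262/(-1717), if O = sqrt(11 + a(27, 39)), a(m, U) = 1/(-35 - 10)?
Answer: -4262/1717 + 4644*sqrt(2470)/247 ≈ 931.94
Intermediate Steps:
a(m, U) = -1/45 (a(m, U) = 1/(-45) = -1/45)
O = sqrt(2470)/15 (O = sqrt(11 - 1/45) = sqrt(494/45) = sqrt(2470)/15 ≈ 3.3133)
3096/O + 4262/(-1717) = 3096/((sqrt(2470)/15)) + 4262/(-1717) = 3096*(3*sqrt(2470)/494) + 4262*(-1/1717) = 4644*sqrt(2470)/247 - 4262/1717 = -4262/1717 + 4644*sqrt(2470)/247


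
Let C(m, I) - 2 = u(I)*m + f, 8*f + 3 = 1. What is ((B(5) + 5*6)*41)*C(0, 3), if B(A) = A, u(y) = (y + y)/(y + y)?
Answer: 10045/4 ≈ 2511.3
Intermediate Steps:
f = -¼ (f = -3/8 + (⅛)*1 = -3/8 + ⅛ = -¼ ≈ -0.25000)
u(y) = 1 (u(y) = (2*y)/((2*y)) = (2*y)*(1/(2*y)) = 1)
C(m, I) = 7/4 + m (C(m, I) = 2 + (1*m - ¼) = 2 + (m - ¼) = 2 + (-¼ + m) = 7/4 + m)
((B(5) + 5*6)*41)*C(0, 3) = ((5 + 5*6)*41)*(7/4 + 0) = ((5 + 30)*41)*(7/4) = (35*41)*(7/4) = 1435*(7/4) = 10045/4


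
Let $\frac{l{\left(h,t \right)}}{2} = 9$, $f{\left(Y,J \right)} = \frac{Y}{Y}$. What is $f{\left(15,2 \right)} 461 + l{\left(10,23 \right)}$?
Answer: $479$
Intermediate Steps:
$f{\left(Y,J \right)} = 1$
$l{\left(h,t \right)} = 18$ ($l{\left(h,t \right)} = 2 \cdot 9 = 18$)
$f{\left(15,2 \right)} 461 + l{\left(10,23 \right)} = 1 \cdot 461 + 18 = 461 + 18 = 479$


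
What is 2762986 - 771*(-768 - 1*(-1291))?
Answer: 2359753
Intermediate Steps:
2762986 - 771*(-768 - 1*(-1291)) = 2762986 - 771*(-768 + 1291) = 2762986 - 771*523 = 2762986 - 403233 = 2359753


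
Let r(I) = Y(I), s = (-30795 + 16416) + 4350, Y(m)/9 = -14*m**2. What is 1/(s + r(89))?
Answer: -1/1008075 ≈ -9.9199e-7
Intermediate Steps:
Y(m) = -126*m**2 (Y(m) = 9*(-14*m**2) = -126*m**2)
s = -10029 (s = -14379 + 4350 = -10029)
r(I) = -126*I**2
1/(s + r(89)) = 1/(-10029 - 126*89**2) = 1/(-10029 - 126*7921) = 1/(-10029 - 998046) = 1/(-1008075) = -1/1008075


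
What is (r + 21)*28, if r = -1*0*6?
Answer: 588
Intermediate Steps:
r = 0 (r = 0*6 = 0)
(r + 21)*28 = (0 + 21)*28 = 21*28 = 588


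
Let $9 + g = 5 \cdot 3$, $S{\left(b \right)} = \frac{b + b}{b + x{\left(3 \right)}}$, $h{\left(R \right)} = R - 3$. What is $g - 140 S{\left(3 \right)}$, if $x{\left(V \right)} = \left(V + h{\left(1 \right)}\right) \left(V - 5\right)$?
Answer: $-834$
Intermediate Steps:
$h{\left(R \right)} = -3 + R$ ($h{\left(R \right)} = R - 3 = -3 + R$)
$x{\left(V \right)} = \left(-5 + V\right) \left(-2 + V\right)$ ($x{\left(V \right)} = \left(V + \left(-3 + 1\right)\right) \left(V - 5\right) = \left(V - 2\right) \left(-5 + V\right) = \left(-2 + V\right) \left(-5 + V\right) = \left(-5 + V\right) \left(-2 + V\right)$)
$S{\left(b \right)} = \frac{2 b}{-2 + b}$ ($S{\left(b \right)} = \frac{b + b}{b + \left(10 + 3^{2} - 21\right)} = \frac{2 b}{b + \left(10 + 9 - 21\right)} = \frac{2 b}{b - 2} = \frac{2 b}{-2 + b}$)
$g = 6$ ($g = -9 + 5 \cdot 3 = -9 + 15 = 6$)
$g - 140 S{\left(3 \right)} = 6 - 140 \cdot 2 \cdot 3 \frac{1}{-2 + 3} = 6 - 140 \cdot 2 \cdot 3 \cdot 1^{-1} = 6 - 140 \cdot 2 \cdot 3 \cdot 1 = 6 - 840 = -834$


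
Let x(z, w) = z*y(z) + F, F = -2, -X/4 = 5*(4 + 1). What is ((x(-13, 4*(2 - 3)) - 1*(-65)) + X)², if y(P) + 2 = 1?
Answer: 576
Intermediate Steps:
X = -100 (X = -20*(4 + 1) = -20*5 = -4*25 = -100)
y(P) = -1 (y(P) = -2 + 1 = -1)
x(z, w) = -2 - z (x(z, w) = z*(-1) - 2 = -z - 2 = -2 - z)
((x(-13, 4*(2 - 3)) - 1*(-65)) + X)² = (((-2 - 1*(-13)) - 1*(-65)) - 100)² = (((-2 + 13) + 65) - 100)² = ((11 + 65) - 100)² = (76 - 100)² = (-24)² = 576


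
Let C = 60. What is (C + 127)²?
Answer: 34969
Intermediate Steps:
(C + 127)² = (60 + 127)² = 187² = 34969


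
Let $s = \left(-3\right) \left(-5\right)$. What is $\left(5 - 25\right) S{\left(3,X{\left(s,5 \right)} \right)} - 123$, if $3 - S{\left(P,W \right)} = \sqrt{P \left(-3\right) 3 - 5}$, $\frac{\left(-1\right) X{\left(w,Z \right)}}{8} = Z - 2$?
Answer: $-183 + 80 i \sqrt{2} \approx -183.0 + 113.14 i$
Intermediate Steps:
$s = 15$
$X{\left(w,Z \right)} = 16 - 8 Z$ ($X{\left(w,Z \right)} = - 8 \left(Z - 2\right) = - 8 \left(-2 + Z\right) = 16 - 8 Z$)
$S{\left(P,W \right)} = 3 - \sqrt{-5 - 9 P}$ ($S{\left(P,W \right)} = 3 - \sqrt{P \left(-3\right) 3 - 5} = 3 - \sqrt{- 3 P 3 - 5} = 3 - \sqrt{- 9 P - 5} = 3 - \sqrt{-5 - 9 P}$)
$\left(5 - 25\right) S{\left(3,X{\left(s,5 \right)} \right)} - 123 = \left(5 - 25\right) \left(3 - \sqrt{-5 - 27}\right) - 123 = - 20 \left(3 - \sqrt{-32}\right) - 123 = - 20 \left(3 - 4 i \sqrt{2}\right) - 123 = \left(-60 + 80 i \sqrt{2}\right) - 123 = -183 + 80 i \sqrt{2}$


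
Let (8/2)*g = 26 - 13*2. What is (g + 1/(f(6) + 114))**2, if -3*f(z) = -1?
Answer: 9/117649 ≈ 7.6499e-5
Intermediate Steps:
f(z) = 1/3 (f(z) = -1/3*(-1) = 1/3)
g = 0 (g = (26 - 13*2)/4 = (26 - 1*26)/4 = (26 - 26)/4 = (1/4)*0 = 0)
(g + 1/(f(6) + 114))**2 = (0 + 1/(1/3 + 114))**2 = (0 + 1/(343/3))**2 = (0 + 3/343)**2 = (3/343)**2 = 9/117649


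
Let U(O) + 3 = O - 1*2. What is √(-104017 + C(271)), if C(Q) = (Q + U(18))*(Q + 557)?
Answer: √131135 ≈ 362.13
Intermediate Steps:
U(O) = -5 + O (U(O) = -3 + (O - 1*2) = -3 + (O - 2) = -3 + (-2 + O) = -5 + O)
C(Q) = (13 + Q)*(557 + Q) (C(Q) = (Q + (-5 + 18))*(Q + 557) = (Q + 13)*(557 + Q) = (13 + Q)*(557 + Q))
√(-104017 + C(271)) = √(-104017 + (7241 + 271² + 570*271)) = √(-104017 + (7241 + 73441 + 154470)) = √(-104017 + 235152) = √131135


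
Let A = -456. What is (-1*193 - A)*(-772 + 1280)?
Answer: 133604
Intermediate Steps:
(-1*193 - A)*(-772 + 1280) = (-1*193 - 1*(-456))*(-772 + 1280) = (-193 + 456)*508 = 263*508 = 133604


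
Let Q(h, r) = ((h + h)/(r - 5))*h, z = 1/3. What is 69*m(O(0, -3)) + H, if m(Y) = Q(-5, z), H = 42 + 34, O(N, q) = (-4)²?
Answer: -4643/7 ≈ -663.29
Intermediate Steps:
O(N, q) = 16
z = ⅓ ≈ 0.33333
H = 76
Q(h, r) = 2*h²/(-5 + r) (Q(h, r) = ((2*h)/(-5 + r))*h = (2*h/(-5 + r))*h = 2*h²/(-5 + r))
m(Y) = -75/7 (m(Y) = 2*(-5)²/(-5 + ⅓) = 2*25/(-14/3) = 2*25*(-3/14) = -75/7)
69*m(O(0, -3)) + H = 69*(-75/7) + 76 = -5175/7 + 76 = -4643/7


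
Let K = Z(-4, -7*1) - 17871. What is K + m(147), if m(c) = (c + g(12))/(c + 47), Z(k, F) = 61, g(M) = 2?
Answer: -3454991/194 ≈ -17809.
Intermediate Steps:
m(c) = (2 + c)/(47 + c) (m(c) = (c + 2)/(c + 47) = (2 + c)/(47 + c))
K = -17810 (K = 61 - 17871 = -17810)
K + m(147) = -17810 + (2 + 147)/(47 + 147) = -17810 + 149/194 = -3454991/194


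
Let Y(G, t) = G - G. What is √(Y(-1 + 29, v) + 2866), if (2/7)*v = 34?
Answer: √2866 ≈ 53.535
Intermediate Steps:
v = 119 (v = (7/2)*34 = 119)
Y(G, t) = 0
√(Y(-1 + 29, v) + 2866) = √(0 + 2866) = √2866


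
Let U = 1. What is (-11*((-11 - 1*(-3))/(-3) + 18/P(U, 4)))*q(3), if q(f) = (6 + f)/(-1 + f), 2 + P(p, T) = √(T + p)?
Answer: -1914 - 891*√5 ≈ -3906.3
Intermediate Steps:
P(p, T) = -2 + √(T + p)
q(f) = (6 + f)/(-1 + f)
(-11*((-11 - 1*(-3))/(-3) + 18/P(U, 4)))*q(3) = (-11*((-11 - 1*(-3))/(-3) + 18/(-2 + √(4 + 1))))*((6 + 3)/(-1 + 3)) = (-11*((-11 + 3)*(-⅓) + 18/(-2 + √5)))*(9/2) = (-11*(-8*(-⅓) + 18/(-2 + √5)))*((½)*9) = -11*(8/3 + 18/(-2 + √5))*(9/2) = (-88/3 - 198/(-2 + √5))*(9/2) = -132 - 891/(-2 + √5)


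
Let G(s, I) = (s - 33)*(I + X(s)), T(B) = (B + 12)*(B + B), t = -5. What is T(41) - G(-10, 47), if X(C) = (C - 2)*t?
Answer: 8947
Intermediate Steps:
X(C) = 10 - 5*C (X(C) = (C - 2)*(-5) = (-2 + C)*(-5) = 10 - 5*C)
T(B) = 2*B*(12 + B) (T(B) = (12 + B)*(2*B) = 2*B*(12 + B))
G(s, I) = (-33 + s)*(10 + I - 5*s) (G(s, I) = (s - 33)*(I + (10 - 5*s)) = (-33 + s)*(10 + I - 5*s))
T(41) - G(-10, 47) = 2*41*(12 + 41) - (-330 - 33*47 - 5*(-10)² + 175*(-10) + 47*(-10)) = 2*41*53 - (-330 - 1551 - 5*100 - 1750 - 470) = 4346 - (-330 - 1551 - 500 - 1750 - 470) = 4346 - 1*(-4601) = 4346 + 4601 = 8947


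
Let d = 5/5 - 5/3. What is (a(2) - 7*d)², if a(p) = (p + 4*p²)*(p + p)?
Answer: 52900/9 ≈ 5877.8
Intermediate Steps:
a(p) = 2*p*(p + 4*p²) (a(p) = (p + 4*p²)*(2*p) = 2*p*(p + 4*p²))
d = -⅔ (d = 5*(⅕) - 5*⅓ = 1 - 5/3 = -⅔ ≈ -0.66667)
(a(2) - 7*d)² = (2²*(2 + 8*2) - 7*(-⅔))² = (4*(2 + 16) + 14/3)² = (4*18 + 14/3)² = (72 + 14/3)² = (230/3)² = 52900/9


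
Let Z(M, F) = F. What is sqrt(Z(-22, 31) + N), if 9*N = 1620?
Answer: sqrt(211) ≈ 14.526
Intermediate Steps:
N = 180 (N = (1/9)*1620 = 180)
sqrt(Z(-22, 31) + N) = sqrt(31 + 180) = sqrt(211)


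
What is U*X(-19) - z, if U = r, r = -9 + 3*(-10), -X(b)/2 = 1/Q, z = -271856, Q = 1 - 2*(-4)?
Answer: 815594/3 ≈ 2.7186e+5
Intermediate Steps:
Q = 9 (Q = 1 + 8 = 9)
X(b) = -2/9
r = -39 (r = -9 - 30 = -39)
U = -39
U*X(-19) - z = -39*(-2/9) - 1*(-271856) = 26/3 + 271856 = 815594/3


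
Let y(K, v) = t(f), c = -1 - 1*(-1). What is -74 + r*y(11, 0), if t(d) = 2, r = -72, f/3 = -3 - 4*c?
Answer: -218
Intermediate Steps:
c = 0 (c = -1 + 1 = 0)
f = -9 (f = 3*(-3 - 4*0) = 3*(-3 + 0) = 3*(-3) = -9)
y(K, v) = 2
-74 + r*y(11, 0) = -74 - 72*2 = -74 - 144 = -218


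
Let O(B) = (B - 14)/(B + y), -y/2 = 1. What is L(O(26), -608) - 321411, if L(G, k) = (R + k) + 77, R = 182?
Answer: -321760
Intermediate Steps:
y = -2 (y = -2*1 = -2)
O(B) = (-14 + B)/(-2 + B) (O(B) = (B - 14)/(B - 2) = (-14 + B)/(-2 + B))
L(G, k) = 259 + k (L(G, k) = (182 + k) + 77 = 259 + k)
L(O(26), -608) - 321411 = (259 - 608) - 321411 = -349 - 321411 = -321760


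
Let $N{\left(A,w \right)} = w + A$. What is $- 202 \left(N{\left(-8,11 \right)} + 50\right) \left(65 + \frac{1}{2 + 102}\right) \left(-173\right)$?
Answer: $\frac{6261152509}{52} \approx 1.2041 \cdot 10^{8}$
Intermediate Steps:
$N{\left(A,w \right)} = A + w$
$- 202 \left(N{\left(-8,11 \right)} + 50\right) \left(65 + \frac{1}{2 + 102}\right) \left(-173\right) = - 202 \left(\left(-8 + 11\right) + 50\right) \left(65 + \frac{1}{2 + 102}\right) \left(-173\right) = - 202 \left(3 + 50\right) \left(65 + \frac{1}{104}\right) \left(-173\right) = - 202 \cdot 53 \left(65 + \frac{1}{104}\right) \left(-173\right) = - 202 \cdot 53 \cdot \frac{6761}{104} \left(-173\right) = \left(-202\right) \frac{358333}{104} \left(-173\right) = \left(- \frac{36191633}{52}\right) \left(-173\right) = \frac{6261152509}{52}$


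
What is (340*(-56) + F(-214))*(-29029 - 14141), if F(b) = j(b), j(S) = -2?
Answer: 822043140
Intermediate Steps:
F(b) = -2
(340*(-56) + F(-214))*(-29029 - 14141) = (340*(-56) - 2)*(-29029 - 14141) = (-19040 - 2)*(-43170) = -19042*(-43170) = 822043140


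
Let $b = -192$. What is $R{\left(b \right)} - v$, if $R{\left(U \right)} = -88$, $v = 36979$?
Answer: $-37067$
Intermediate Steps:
$R{\left(b \right)} - v = -88 - 36979 = -37067$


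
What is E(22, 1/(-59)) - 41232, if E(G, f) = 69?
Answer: -41163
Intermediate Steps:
E(22, 1/(-59)) - 41232 = 69 - 41232 = -41163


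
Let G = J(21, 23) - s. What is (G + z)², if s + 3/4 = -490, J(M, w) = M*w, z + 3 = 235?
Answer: 23261329/16 ≈ 1.4538e+6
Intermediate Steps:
z = 232 (z = -3 + 235 = 232)
s = -1963/4 (s = -¾ - 490 = -1963/4 ≈ -490.75)
G = 3895/4 (G = 21*23 - 1*(-1963/4) = 483 + 1963/4 = 3895/4 ≈ 973.75)
(G + z)² = (3895/4 + 232)² = (4823/4)² = 23261329/16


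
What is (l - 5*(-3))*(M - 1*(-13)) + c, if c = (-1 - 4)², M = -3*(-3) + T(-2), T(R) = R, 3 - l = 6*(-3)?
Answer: 745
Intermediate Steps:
l = 21 (l = 3 - 6*(-3) = 3 - 1*(-18) = 3 + 18 = 21)
M = 7 (M = -3*(-3) - 2 = 9 - 2 = 7)
c = 25 (c = (-5)² = 25)
(l - 5*(-3))*(M - 1*(-13)) + c = (21 - 5*(-3))*(7 - 1*(-13)) + 25 = (21 + 15)*(7 + 13) + 25 = 36*20 + 25 = 720 + 25 = 745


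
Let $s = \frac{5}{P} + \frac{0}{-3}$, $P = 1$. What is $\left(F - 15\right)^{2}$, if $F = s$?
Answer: $100$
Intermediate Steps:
$s = 5$ ($s = \frac{5}{1} + \frac{0}{-3} = 5 \cdot 1 + 0 \left(- \frac{1}{3}\right) = 5 + 0 = 5$)
$F = 5$
$\left(F - 15\right)^{2} = \left(5 - 15\right)^{2} = \left(-10\right)^{2} = 100$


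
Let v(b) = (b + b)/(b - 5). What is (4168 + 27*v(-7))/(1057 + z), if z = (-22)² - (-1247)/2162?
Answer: 9079319/3332889 ≈ 2.7242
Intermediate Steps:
z = 1047655/2162 (z = 484 - (-1247)/2162 = 484 - 1*(-1247/2162) = 484 + 1247/2162 = 1047655/2162 ≈ 484.58)
v(b) = 2*b/(-5 + b) (v(b) = (2*b)/(-5 + b) = 2*b/(-5 + b))
(4168 + 27*v(-7))/(1057 + z) = (4168 + 27*(2*(-7)/(-5 - 7)))/(1057 + 1047655/2162) = (4168 + 27*(2*(-7)/(-12)))/(3332889/2162) = (4168 + 27*(2*(-7)*(-1/12)))*(2162/3332889) = (4168 + 27*(7/6))*(2162/3332889) = (4168 + 63/2)*(2162/3332889) = (8399/2)*(2162/3332889) = 9079319/3332889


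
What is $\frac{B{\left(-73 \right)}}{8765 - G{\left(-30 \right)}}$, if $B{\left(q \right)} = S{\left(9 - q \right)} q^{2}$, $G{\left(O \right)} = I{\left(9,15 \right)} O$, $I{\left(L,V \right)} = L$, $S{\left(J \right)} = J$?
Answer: $\frac{436978}{9035} \approx 48.365$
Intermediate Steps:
$G{\left(O \right)} = 9 O$
$B{\left(q \right)} = q^{2} \left(9 - q\right)$ ($B{\left(q \right)} = \left(9 - q\right) q^{2} = q^{2} \left(9 - q\right)$)
$\frac{B{\left(-73 \right)}}{8765 - G{\left(-30 \right)}} = \frac{\left(-73\right)^{2} \left(9 - -73\right)}{8765 - 9 \left(-30\right)} = \frac{5329 \left(9 + 73\right)}{8765 - -270} = \frac{5329 \cdot 82}{8765 + 270} = \frac{436978}{9035}$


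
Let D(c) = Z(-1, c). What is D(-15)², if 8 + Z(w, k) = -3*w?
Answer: 25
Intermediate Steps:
Z(w, k) = -8 - 3*w
D(c) = -5 (D(c) = -8 - 3*(-1) = -8 + 3 = -5)
D(-15)² = (-5)² = 25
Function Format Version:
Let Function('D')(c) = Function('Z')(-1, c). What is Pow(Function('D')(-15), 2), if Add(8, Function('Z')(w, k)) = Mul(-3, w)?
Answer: 25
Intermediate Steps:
Function('Z')(w, k) = Add(-8, Mul(-3, w))
Function('D')(c) = -5 (Function('D')(c) = Add(-8, Mul(-3, -1)) = Add(-8, 3) = -5)
Pow(Function('D')(-15), 2) = Pow(-5, 2) = 25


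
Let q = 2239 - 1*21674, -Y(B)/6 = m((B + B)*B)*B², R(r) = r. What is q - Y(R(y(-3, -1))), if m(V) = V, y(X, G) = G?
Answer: -19423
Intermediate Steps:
Y(B) = -12*B⁴ (Y(B) = -6*(B + B)*B*B² = -6*(2*B)*B*B² = -6*2*B²*B² = -12*B⁴)
q = -19435 (q = 2239 - 21674 = -19435)
q - Y(R(y(-3, -1))) = -19435 - (-12)*(-1)⁴ = -19435 - (-12) = -19435 - 1*(-12) = -19435 + 12 = -19423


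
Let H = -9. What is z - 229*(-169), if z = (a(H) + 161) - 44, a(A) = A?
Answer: 38809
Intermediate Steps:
z = 108 (z = (-9 + 161) - 44 = 152 - 44 = 108)
z - 229*(-169) = 108 - 229*(-169) = 108 + 38701 = 38809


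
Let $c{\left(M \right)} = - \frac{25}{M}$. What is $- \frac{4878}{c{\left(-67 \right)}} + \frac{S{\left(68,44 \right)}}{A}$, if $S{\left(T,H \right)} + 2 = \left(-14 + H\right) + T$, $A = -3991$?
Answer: $- \frac{1304364966}{99775} \approx -13073.0$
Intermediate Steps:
$S{\left(T,H \right)} = -16 + H + T$ ($S{\left(T,H \right)} = -2 + \left(\left(-14 + H\right) + T\right) = -2 + \left(-14 + H + T\right) = -16 + H + T$)
$- \frac{4878}{c{\left(-67 \right)}} + \frac{S{\left(68,44 \right)}}{A} = - \frac{4878}{\left(-25\right) \frac{1}{-67}} + \frac{-16 + 44 + 68}{-3991} = - \frac{4878}{\left(-25\right) \left(- \frac{1}{67}\right)} + 96 \left(- \frac{1}{3991}\right) = - \frac{4878}{\frac{25}{67}} - \frac{96}{3991} = \left(-4878\right) \frac{67}{25} - \frac{96}{3991} = - \frac{326826}{25} - \frac{96}{3991} = - \frac{1304364966}{99775}$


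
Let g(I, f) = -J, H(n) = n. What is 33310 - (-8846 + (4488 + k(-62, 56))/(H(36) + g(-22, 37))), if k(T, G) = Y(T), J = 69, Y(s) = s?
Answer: 1395574/33 ≈ 42290.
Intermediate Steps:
k(T, G) = T
g(I, f) = -69 (g(I, f) = -1*69 = -69)
33310 - (-8846 + (4488 + k(-62, 56))/(H(36) + g(-22, 37))) = 33310 - (-8846 + (4488 - 62)/(36 - 69)) = 33310 - (-8846 + 4426/(-33)) = 33310 - (-8846 + 4426*(-1/33)) = 33310 - (-8846 - 4426/33) = 33310 - 1*(-296344/33) = 33310 + 296344/33 = 1395574/33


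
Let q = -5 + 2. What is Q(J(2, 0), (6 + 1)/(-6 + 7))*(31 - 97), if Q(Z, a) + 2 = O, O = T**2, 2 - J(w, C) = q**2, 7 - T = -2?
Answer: -5214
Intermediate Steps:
T = 9 (T = 7 - 1*(-2) = 7 + 2 = 9)
q = -3
J(w, C) = -7 (J(w, C) = 2 - 1*(-3)**2 = 2 - 1*9 = 2 - 9 = -7)
O = 81 (O = 9**2 = 81)
Q(Z, a) = 79 (Q(Z, a) = -2 + 81 = 79)
Q(J(2, 0), (6 + 1)/(-6 + 7))*(31 - 97) = 79*(31 - 97) = 79*(-66) = -5214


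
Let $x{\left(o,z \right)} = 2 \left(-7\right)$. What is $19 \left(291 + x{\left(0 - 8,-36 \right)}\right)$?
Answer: $5263$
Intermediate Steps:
$x{\left(o,z \right)} = -14$
$19 \left(291 + x{\left(0 - 8,-36 \right)}\right) = 19 \left(291 - 14\right) = 19 \cdot 277 = 5263$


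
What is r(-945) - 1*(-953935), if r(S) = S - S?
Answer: 953935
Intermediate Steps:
r(S) = 0
r(-945) - 1*(-953935) = 0 - 1*(-953935) = 0 + 953935 = 953935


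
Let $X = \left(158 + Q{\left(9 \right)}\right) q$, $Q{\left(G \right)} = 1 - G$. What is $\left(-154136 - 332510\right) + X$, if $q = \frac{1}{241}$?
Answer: $- \frac{117281536}{241} \approx -4.8665 \cdot 10^{5}$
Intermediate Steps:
$q = \frac{1}{241} \approx 0.0041494$
$X = \frac{150}{241}$ ($X = \left(158 + \left(1 - 9\right)\right) \frac{1}{241} = \left(158 - 8\right) \frac{1}{241} = 150 \cdot \frac{1}{241} = \frac{150}{241} \approx 0.62241$)
$\left(-154136 - 332510\right) + X = \left(-154136 - 332510\right) + \frac{150}{241} = -486646 + \frac{150}{241} = - \frac{117281536}{241}$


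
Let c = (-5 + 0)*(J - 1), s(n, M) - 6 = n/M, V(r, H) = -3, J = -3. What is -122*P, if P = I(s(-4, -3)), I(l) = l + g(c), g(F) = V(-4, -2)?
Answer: -1586/3 ≈ -528.67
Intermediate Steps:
s(n, M) = 6 + n/M
c = 20 (c = (-5 + 0)*(-3 - 1) = -5*(-4) = 20)
g(F) = -3
I(l) = -3 + l (I(l) = l - 3 = -3 + l)
P = 13/3 (P = -3 + (6 - 4/(-3)) = -3 + (6 - 4*(-1/3)) = -3 + (6 + 4/3) = -3 + 22/3 = 13/3 ≈ 4.3333)
-122*P = -122*13/3 = -1586/3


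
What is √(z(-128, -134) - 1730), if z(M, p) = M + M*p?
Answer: √15294 ≈ 123.67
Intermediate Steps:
√(z(-128, -134) - 1730) = √(-128*(1 - 134) - 1730) = √(-128*(-133) - 1730) = √(17024 - 1730) = √15294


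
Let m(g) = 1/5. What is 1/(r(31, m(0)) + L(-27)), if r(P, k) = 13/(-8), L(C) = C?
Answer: -8/229 ≈ -0.034935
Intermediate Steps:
m(g) = ⅕
r(P, k) = -13/8 (r(P, k) = 13*(-⅛) = -13/8)
1/(r(31, m(0)) + L(-27)) = 1/(-13/8 - 27) = 1/(-229/8) = -8/229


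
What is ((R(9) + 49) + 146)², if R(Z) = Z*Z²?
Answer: 853776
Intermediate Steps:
R(Z) = Z³
((R(9) + 49) + 146)² = ((9³ + 49) + 146)² = ((729 + 49) + 146)² = (778 + 146)² = 924² = 853776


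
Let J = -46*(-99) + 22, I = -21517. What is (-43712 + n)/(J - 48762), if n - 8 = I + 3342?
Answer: 61879/44186 ≈ 1.4004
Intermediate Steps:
J = 4576 (J = 4554 + 22 = 4576)
n = -18167 (n = 8 + (-21517 + 3342) = 8 - 18175 = -18167)
(-43712 + n)/(J - 48762) = (-43712 - 18167)/(4576 - 48762) = -61879/(-44186) = -61879*(-1/44186) = 61879/44186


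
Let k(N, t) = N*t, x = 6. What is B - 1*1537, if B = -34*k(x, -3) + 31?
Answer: -894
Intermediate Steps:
B = 643 (B = -204*(-3) + 31 = -34*(-18) + 31 = 612 + 31 = 643)
B - 1*1537 = 643 - 1*1537 = 643 - 1537 = -894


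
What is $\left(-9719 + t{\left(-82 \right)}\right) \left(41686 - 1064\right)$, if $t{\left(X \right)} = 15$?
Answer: $-394195888$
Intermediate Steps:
$\left(-9719 + t{\left(-82 \right)}\right) \left(41686 - 1064\right) = \left(-9719 + 15\right) \left(41686 - 1064\right) = \left(-9704\right) 40622 = -394195888$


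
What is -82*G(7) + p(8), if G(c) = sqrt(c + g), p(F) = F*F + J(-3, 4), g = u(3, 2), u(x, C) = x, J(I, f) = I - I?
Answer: 64 - 82*sqrt(10) ≈ -195.31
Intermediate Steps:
J(I, f) = 0
g = 3
p(F) = F**2 (p(F) = F*F + 0 = F**2 + 0 = F**2)
G(c) = sqrt(3 + c) (G(c) = sqrt(c + 3) = sqrt(3 + c))
-82*G(7) + p(8) = -82*sqrt(3 + 7) + 8**2 = -82*sqrt(10) + 64 = 64 - 82*sqrt(10)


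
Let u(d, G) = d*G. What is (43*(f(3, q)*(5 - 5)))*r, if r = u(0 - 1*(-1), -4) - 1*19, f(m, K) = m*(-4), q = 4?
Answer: 0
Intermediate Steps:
u(d, G) = G*d
f(m, K) = -4*m
r = -23 (r = -4*(0 - 1*(-1)) - 1*19 = -4*(0 + 1) - 19 = -4*1 - 19 = -4 - 19 = -23)
(43*(f(3, q)*(5 - 5)))*r = (43*((-4*3)*(5 - 5)))*(-23) = (43*(-12*0))*(-23) = (43*0)*(-23) = 0*(-23) = 0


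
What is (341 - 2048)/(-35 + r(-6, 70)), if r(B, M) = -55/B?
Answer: 10242/155 ≈ 66.077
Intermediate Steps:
(341 - 2048)/(-35 + r(-6, 70)) = (341 - 2048)/(-35 - 55/(-6)) = -1707/(-35 - 55*(-⅙)) = -1707/(-35 + 55/6) = -1707/(-155/6) = -1707*(-6/155) = 10242/155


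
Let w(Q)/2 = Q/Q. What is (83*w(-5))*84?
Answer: 13944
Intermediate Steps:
w(Q) = 2 (w(Q) = 2*(Q/Q) = 2*1 = 2)
(83*w(-5))*84 = (83*2)*84 = 166*84 = 13944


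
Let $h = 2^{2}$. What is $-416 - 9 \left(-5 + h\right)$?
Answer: $-407$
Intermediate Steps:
$h = 4$
$-416 - 9 \left(-5 + h\right) = -416 - 9 \left(-5 + 4\right) = -416 - 9 \left(-1\right) = -416 - -9 = -416 + 9 = -407$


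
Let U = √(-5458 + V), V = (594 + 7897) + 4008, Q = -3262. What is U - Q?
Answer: 3262 + √7041 ≈ 3345.9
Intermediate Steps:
V = 12499 (V = 8491 + 4008 = 12499)
U = √7041 (U = √(-5458 + 12499) = √7041 ≈ 83.911)
U - Q = √7041 - 1*(-3262) = √7041 + 3262 = 3262 + √7041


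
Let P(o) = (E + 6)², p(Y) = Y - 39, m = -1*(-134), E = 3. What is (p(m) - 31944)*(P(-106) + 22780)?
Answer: -728099989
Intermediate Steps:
m = 134
p(Y) = -39 + Y
P(o) = 81 (P(o) = (3 + 6)² = 9² = 81)
(p(m) - 31944)*(P(-106) + 22780) = ((-39 + 134) - 31944)*(81 + 22780) = (95 - 31944)*22861 = -31849*22861 = -728099989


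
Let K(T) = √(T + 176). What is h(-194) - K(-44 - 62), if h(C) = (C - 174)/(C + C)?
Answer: 92/97 - √70 ≈ -7.4181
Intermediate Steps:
h(C) = (-174 + C)/(2*C) (h(C) = (-174 + C)/((2*C)) = (-174 + C)*(1/(2*C)) = (-174 + C)/(2*C))
K(T) = √(176 + T)
h(-194) - K(-44 - 62) = (½)*(-174 - 194)/(-194) - √(176 + (-44 - 62)) = (½)*(-1/194)*(-368) - √(176 - 106) = 92/97 - √70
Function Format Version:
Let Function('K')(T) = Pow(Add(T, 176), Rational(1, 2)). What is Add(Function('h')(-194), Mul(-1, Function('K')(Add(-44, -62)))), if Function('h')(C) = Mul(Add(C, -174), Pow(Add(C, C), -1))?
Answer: Add(Rational(92, 97), Mul(-1, Pow(70, Rational(1, 2)))) ≈ -7.4181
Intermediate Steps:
Function('h')(C) = Mul(Rational(1, 2), Pow(C, -1), Add(-174, C)) (Function('h')(C) = Mul(Add(-174, C), Pow(Mul(2, C), -1)) = Mul(Add(-174, C), Mul(Rational(1, 2), Pow(C, -1))) = Mul(Rational(1, 2), Pow(C, -1), Add(-174, C)))
Function('K')(T) = Pow(Add(176, T), Rational(1, 2))
Add(Function('h')(-194), Mul(-1, Function('K')(Add(-44, -62)))) = Add(Mul(Rational(1, 2), Pow(-194, -1), Add(-174, -194)), Mul(-1, Pow(Add(176, Add(-44, -62)), Rational(1, 2)))) = Add(Mul(Rational(1, 2), Rational(-1, 194), -368), Mul(-1, Pow(Add(176, -106), Rational(1, 2)))) = Add(Rational(92, 97), Mul(-1, Pow(70, Rational(1, 2))))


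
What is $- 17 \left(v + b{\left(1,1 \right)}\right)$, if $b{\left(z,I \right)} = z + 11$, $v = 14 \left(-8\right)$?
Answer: $1700$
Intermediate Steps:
$v = -112$
$b{\left(z,I \right)} = 11 + z$
$- 17 \left(v + b{\left(1,1 \right)}\right) = - 17 \left(-112 + \left(11 + 1\right)\right) = - 17 \left(-112 + 12\right) = \left(-17\right) \left(-100\right) = 1700$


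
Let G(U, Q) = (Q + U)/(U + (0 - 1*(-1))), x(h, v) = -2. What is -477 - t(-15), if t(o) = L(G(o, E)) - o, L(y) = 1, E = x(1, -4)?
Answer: -493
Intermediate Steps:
E = -2
G(U, Q) = (Q + U)/(1 + U) (G(U, Q) = (Q + U)/(U + (0 + 1)) = (Q + U)/(U + 1) = (Q + U)/(1 + U))
t(o) = 1 - o
-477 - t(-15) = -477 - (1 - 1*(-15)) = -477 - (1 + 15) = -477 - 1*16 = -477 - 16 = -493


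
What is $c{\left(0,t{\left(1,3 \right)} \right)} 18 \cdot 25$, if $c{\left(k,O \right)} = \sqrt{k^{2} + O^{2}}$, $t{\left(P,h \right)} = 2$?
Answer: $900$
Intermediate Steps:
$c{\left(k,O \right)} = \sqrt{O^{2} + k^{2}}$
$c{\left(0,t{\left(1,3 \right)} \right)} 18 \cdot 25 = \sqrt{2^{2} + 0^{2}} \cdot 18 \cdot 25 = \sqrt{4 + 0} \cdot 18 \cdot 25 = \sqrt{4} \cdot 18 \cdot 25 = 2 \cdot 18 \cdot 25 = 36 \cdot 25 = 900$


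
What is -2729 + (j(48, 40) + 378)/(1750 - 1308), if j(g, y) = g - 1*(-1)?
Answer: -1205791/442 ≈ -2728.0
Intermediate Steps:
j(g, y) = 1 + g (j(g, y) = g + 1 = 1 + g)
-2729 + (j(48, 40) + 378)/(1750 - 1308) = -2729 + ((1 + 48) + 378)/(1750 - 1308) = -2729 + (49 + 378)/442 = -2729 + 427*(1/442) = -2729 + 427/442 = -1205791/442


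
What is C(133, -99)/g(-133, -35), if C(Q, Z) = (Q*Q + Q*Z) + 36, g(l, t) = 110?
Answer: 2279/55 ≈ 41.436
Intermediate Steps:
C(Q, Z) = 36 + Q² + Q*Z (C(Q, Z) = (Q² + Q*Z) + 36 = 36 + Q² + Q*Z)
C(133, -99)/g(-133, -35) = (36 + 133² + 133*(-99))/110 = (36 + 17689 - 13167)*(1/110) = 4558*(1/110) = 2279/55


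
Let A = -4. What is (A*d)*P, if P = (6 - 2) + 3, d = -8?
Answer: 224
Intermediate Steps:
P = 7 (P = 4 + 3 = 7)
(A*d)*P = -4*(-8)*7 = 32*7 = 224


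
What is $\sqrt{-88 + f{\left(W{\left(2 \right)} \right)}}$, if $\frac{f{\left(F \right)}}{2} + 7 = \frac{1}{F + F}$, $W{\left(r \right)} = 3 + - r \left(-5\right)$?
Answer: $\frac{5 i \sqrt{689}}{13} \approx 10.096 i$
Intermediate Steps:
$W{\left(r \right)} = 3 + 5 r$
$f{\left(F \right)} = -14 + \frac{1}{F}$ ($f{\left(F \right)} = -14 + \frac{2}{F + F} = -14 + \frac{2}{2 F} = -14 + 2 \frac{1}{2 F} = -14 + \frac{1}{F}$)
$\sqrt{-88 + f{\left(W{\left(2 \right)} \right)}} = \sqrt{-88 - \left(14 - \frac{1}{3 + 5 \cdot 2}\right)} = \sqrt{-88 - \left(14 - \frac{1}{3 + 10}\right)} = \sqrt{-88 - \left(14 - \frac{1}{13}\right)} = \sqrt{-88 + \left(-14 + \frac{1}{13}\right)} = \sqrt{-88 - \frac{181}{13}} = \sqrt{- \frac{1325}{13}} = \frac{5 i \sqrt{689}}{13}$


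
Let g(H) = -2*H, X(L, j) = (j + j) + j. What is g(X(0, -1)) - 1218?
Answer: -1212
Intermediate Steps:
X(L, j) = 3*j (X(L, j) = 2*j + j = 3*j)
g(X(0, -1)) - 1218 = -6*(-1) - 1218 = -2*(-3) - 1218 = 6 - 1218 = -1212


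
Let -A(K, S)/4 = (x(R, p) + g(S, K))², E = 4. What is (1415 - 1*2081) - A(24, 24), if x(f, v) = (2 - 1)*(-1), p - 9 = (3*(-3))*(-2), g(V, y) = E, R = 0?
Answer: -630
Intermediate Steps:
g(V, y) = 4
p = 27 (p = 9 + (3*(-3))*(-2) = 9 - 9*(-2) = 9 + 18 = 27)
x(f, v) = -1 (x(f, v) = 1*(-1) = -1)
A(K, S) = -36 (A(K, S) = -4*(-1 + 4)² = -4*3² = -4*9 = -36)
(1415 - 1*2081) - A(24, 24) = (1415 - 1*2081) - 1*(-36) = (1415 - 2081) + 36 = -666 + 36 = -630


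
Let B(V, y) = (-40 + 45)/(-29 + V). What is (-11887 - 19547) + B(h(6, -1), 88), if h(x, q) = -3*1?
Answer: -1005893/32 ≈ -31434.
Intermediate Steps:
h(x, q) = -3
B(V, y) = 5/(-29 + V)
(-11887 - 19547) + B(h(6, -1), 88) = (-11887 - 19547) + 5/(-29 - 3) = -31434 + 5/(-32) = -31434 + 5*(-1/32) = -31434 - 5/32 = -1005893/32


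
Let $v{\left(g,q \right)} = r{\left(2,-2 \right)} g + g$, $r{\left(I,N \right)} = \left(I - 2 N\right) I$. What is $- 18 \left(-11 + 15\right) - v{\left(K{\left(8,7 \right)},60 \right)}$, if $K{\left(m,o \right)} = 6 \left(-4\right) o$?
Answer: $2112$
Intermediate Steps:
$K{\left(m,o \right)} = - 24 o$
$r{\left(I,N \right)} = I \left(I - 2 N\right)$
$v{\left(g,q \right)} = 13 g$ ($v{\left(g,q \right)} = 2 \left(2 - -4\right) g + g = 2 \left(2 + 4\right) g + g = 2 \cdot 6 g + g = 12 g + g = 13 g$)
$- 18 \left(-11 + 15\right) - v{\left(K{\left(8,7 \right)},60 \right)} = - 18 \left(-11 + 15\right) - 13 \left(\left(-24\right) 7\right) = \left(-18\right) 4 - 13 \left(-168\right) = -72 - -2184 = -72 + 2184 = 2112$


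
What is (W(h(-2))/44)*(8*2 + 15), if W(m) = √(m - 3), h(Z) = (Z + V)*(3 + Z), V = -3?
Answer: 31*I*√2/22 ≈ 1.9928*I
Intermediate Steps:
h(Z) = (-3 + Z)*(3 + Z) (h(Z) = (Z - 3)*(3 + Z) = (-3 + Z)*(3 + Z))
W(m) = √(-3 + m)
(W(h(-2))/44)*(8*2 + 15) = (√(-3 + (-9 + (-2)²))/44)*(8*2 + 15) = (√(-3 + (-9 + 4))*(1/44))*(16 + 15) = (√(-3 - 5)*(1/44))*31 = (√(-8)*(1/44))*31 = ((2*I*√2)*(1/44))*31 = (I*√2/22)*31 = 31*I*√2/22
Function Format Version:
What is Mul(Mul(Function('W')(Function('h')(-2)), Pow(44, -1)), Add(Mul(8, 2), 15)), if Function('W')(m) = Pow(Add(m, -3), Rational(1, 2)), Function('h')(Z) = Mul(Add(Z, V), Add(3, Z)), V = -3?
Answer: Mul(Rational(31, 22), I, Pow(2, Rational(1, 2))) ≈ Mul(1.9928, I)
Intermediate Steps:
Function('h')(Z) = Mul(Add(-3, Z), Add(3, Z)) (Function('h')(Z) = Mul(Add(Z, -3), Add(3, Z)) = Mul(Add(-3, Z), Add(3, Z)))
Function('W')(m) = Pow(Add(-3, m), Rational(1, 2))
Mul(Mul(Function('W')(Function('h')(-2)), Pow(44, -1)), Add(Mul(8, 2), 15)) = Mul(Mul(Pow(Add(-3, Add(-9, Pow(-2, 2))), Rational(1, 2)), Pow(44, -1)), Add(Mul(8, 2), 15)) = Mul(Mul(Pow(Add(-3, Add(-9, 4)), Rational(1, 2)), Rational(1, 44)), Add(16, 15)) = Mul(Mul(Pow(Add(-3, -5), Rational(1, 2)), Rational(1, 44)), 31) = Mul(Mul(Pow(-8, Rational(1, 2)), Rational(1, 44)), 31) = Mul(Mul(Mul(2, I, Pow(2, Rational(1, 2))), Rational(1, 44)), 31) = Mul(Mul(Rational(1, 22), I, Pow(2, Rational(1, 2))), 31) = Mul(Rational(31, 22), I, Pow(2, Rational(1, 2)))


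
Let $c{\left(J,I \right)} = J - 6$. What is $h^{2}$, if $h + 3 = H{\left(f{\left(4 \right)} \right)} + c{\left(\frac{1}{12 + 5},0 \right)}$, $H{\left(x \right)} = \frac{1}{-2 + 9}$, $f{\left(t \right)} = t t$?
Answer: $\frac{1096209}{14161} \approx 77.41$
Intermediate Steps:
$f{\left(t \right)} = t^{2}$
$c{\left(J,I \right)} = -6 + J$
$H{\left(x \right)} = \frac{1}{7}$
$h = - \frac{1047}{119}$ ($h = -3 + \left(\frac{1}{7} - \left(6 - \frac{1}{12 + 5}\right)\right) = -3 + \left(\frac{1}{7} - \left(6 - \frac{1}{17}\right)\right) = -3 + \left(\frac{1}{7} + \left(-6 + \frac{1}{17}\right)\right) = -3 + \left(\frac{1}{7} - \frac{101}{17}\right) = -3 - \frac{690}{119} = - \frac{1047}{119} \approx -8.7983$)
$h^{2} = \left(- \frac{1047}{119}\right)^{2} = \frac{1096209}{14161}$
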